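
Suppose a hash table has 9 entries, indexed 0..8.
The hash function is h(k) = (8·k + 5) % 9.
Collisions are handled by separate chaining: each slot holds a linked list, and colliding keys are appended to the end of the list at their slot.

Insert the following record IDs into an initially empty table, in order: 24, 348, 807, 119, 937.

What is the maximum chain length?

Insert 24: h=8, bucket 8 empty → new chain.
Insert 348: h=8, bucket 8 nonempty → append to chain.
Insert 807: h=8, bucket 8 nonempty → append to chain.
Insert 119: h=3, bucket 3 empty → new chain.
Insert 937: h=4, bucket 4 empty → new chain.
Final buckets:
0: —
1: —
2: —
3: 119
4: 937
5: —
6: —
7: —
8: 24 -> 348 -> 807

3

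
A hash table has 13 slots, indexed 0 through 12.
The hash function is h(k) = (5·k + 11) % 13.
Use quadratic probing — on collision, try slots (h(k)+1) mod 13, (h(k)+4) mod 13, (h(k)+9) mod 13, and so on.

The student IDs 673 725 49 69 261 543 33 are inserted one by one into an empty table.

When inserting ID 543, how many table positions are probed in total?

673 hashes to 9; slot 9 is free => place at 9.
725 hashes to 9; 9 taken => place at 10.
49 hashes to 9; 9,10 taken => place at 0.
69 hashes to 5; slot 5 is free => place at 5.
261 hashes to 3; slot 3 is free => place at 3.
543 hashes to 9; 9,10,0,5 taken => place at 12.
33 hashes to 7; slot 7 is free => place at 7.
Table: [49, —, —, 261, —, 69, —, 33, —, 673, 725, —, 543]

5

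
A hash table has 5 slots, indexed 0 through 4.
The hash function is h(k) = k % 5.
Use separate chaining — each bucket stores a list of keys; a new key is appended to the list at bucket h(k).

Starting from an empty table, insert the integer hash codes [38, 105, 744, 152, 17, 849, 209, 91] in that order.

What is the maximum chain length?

3

Insert 38: h=3, bucket 3 empty -> new chain.
Insert 105: h=0, bucket 0 empty -> new chain.
Insert 744: h=4, bucket 4 empty -> new chain.
Insert 152: h=2, bucket 2 empty -> new chain.
Insert 17: h=2, bucket 2 nonempty -> append to chain.
Insert 849: h=4, bucket 4 nonempty -> append to chain.
Insert 209: h=4, bucket 4 nonempty -> append to chain.
Insert 91: h=1, bucket 1 empty -> new chain.
Final buckets:
0: 105
1: 91
2: 152 -> 17
3: 38
4: 744 -> 849 -> 209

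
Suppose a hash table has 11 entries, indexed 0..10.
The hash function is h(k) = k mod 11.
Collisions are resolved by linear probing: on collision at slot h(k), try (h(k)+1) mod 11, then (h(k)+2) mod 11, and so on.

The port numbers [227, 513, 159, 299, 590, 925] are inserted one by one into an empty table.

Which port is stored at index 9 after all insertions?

Insert 227: h=7, slot 7 empty → index 7.
Insert 513: h=7, slot 7 occupied → index 8.
Insert 159: h=5, slot 5 empty → index 5.
Insert 299: h=2, slot 2 empty → index 2.
Insert 590: h=7, slots 7,8 occupied → index 9.
Insert 925: h=1, slot 1 empty → index 1.
Table: [_, 925, 299, _, _, 159, _, 227, 513, 590, _]

590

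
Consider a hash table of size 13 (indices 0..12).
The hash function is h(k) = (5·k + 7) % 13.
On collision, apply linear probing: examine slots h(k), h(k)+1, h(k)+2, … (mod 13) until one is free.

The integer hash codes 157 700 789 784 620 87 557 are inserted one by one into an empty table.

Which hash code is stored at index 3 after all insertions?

157: h=12 → slot 12
700: h=10 → slot 10
789: h=0 → slot 0
784: h=1 → slot 1
620: h=0, probe 0,1,2 → slot 2
87: h=0, probe 0,1,2,3 → slot 3
557: h=10, probe 10,11 → slot 11
Table: [789, 784, 620, 87, —, —, —, —, —, —, 700, 557, 157]

87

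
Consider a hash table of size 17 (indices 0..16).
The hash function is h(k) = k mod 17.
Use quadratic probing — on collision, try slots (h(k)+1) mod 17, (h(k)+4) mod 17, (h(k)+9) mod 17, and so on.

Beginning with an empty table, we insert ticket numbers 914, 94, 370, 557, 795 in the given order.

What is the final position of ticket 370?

14

914 hashes to 13; slot 13 is free -> place at 13.
94 hashes to 9; slot 9 is free -> place at 9.
370 hashes to 13; 13 taken -> place at 14.
557 hashes to 13; 13,14 taken -> place at 0.
795 hashes to 13; 13,14,0 taken -> place at 5.
Table: [557, _, _, _, _, 795, _, _, _, 94, _, _, _, 914, 370, _, _]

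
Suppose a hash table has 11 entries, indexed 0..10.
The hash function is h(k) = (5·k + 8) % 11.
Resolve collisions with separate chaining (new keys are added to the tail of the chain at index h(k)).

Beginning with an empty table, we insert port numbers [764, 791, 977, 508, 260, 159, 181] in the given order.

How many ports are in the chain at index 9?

764 → bucket 0
791 → bucket 3
977 → bucket 9
508 → bucket 7
260 → bucket 10
159 → bucket 0 (collision)
181 → bucket 0 (collision)
Final buckets:
0: 764 -> 159 -> 181
1: ∅
2: ∅
3: 791
4: ∅
5: ∅
6: ∅
7: 508
8: ∅
9: 977
10: 260

1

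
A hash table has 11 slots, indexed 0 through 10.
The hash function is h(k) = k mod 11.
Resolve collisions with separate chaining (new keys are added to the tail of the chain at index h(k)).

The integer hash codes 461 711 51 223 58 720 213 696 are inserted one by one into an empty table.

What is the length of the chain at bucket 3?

Insert 461: h=10, bucket 10 empty → new chain.
Insert 711: h=7, bucket 7 empty → new chain.
Insert 51: h=7, bucket 7 nonempty → append to chain.
Insert 223: h=3, bucket 3 empty → new chain.
Insert 58: h=3, bucket 3 nonempty → append to chain.
Insert 720: h=5, bucket 5 empty → new chain.
Insert 213: h=4, bucket 4 empty → new chain.
Insert 696: h=3, bucket 3 nonempty → append to chain.
Final buckets:
0: .
1: .
2: .
3: 223 -> 58 -> 696
4: 213
5: 720
6: .
7: 711 -> 51
8: .
9: .
10: 461

3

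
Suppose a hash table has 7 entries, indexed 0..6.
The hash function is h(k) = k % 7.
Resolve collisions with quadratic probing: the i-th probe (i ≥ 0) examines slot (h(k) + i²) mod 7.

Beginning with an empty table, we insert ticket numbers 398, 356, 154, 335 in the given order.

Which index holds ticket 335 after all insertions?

3

Insert 398: h=6, slot 6 empty => index 6.
Insert 356: h=6, slot 6 occupied => index 0.
Insert 154: h=0, slot 0 occupied => index 1.
Insert 335: h=6, slots 6,0 occupied => index 3.
Table: [356, 154, -, 335, -, -, 398]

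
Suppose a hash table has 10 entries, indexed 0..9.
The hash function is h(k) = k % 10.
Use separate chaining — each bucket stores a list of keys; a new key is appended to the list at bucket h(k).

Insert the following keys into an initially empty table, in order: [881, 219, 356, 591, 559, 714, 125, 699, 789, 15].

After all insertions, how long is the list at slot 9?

Insert 881: h=1, bucket 1 empty -> new chain.
Insert 219: h=9, bucket 9 empty -> new chain.
Insert 356: h=6, bucket 6 empty -> new chain.
Insert 591: h=1, bucket 1 nonempty -> append to chain.
Insert 559: h=9, bucket 9 nonempty -> append to chain.
Insert 714: h=4, bucket 4 empty -> new chain.
Insert 125: h=5, bucket 5 empty -> new chain.
Insert 699: h=9, bucket 9 nonempty -> append to chain.
Insert 789: h=9, bucket 9 nonempty -> append to chain.
Insert 15: h=5, bucket 5 nonempty -> append to chain.
Final buckets:
0: .
1: 881 -> 591
2: .
3: .
4: 714
5: 125 -> 15
6: 356
7: .
8: .
9: 219 -> 559 -> 699 -> 789

4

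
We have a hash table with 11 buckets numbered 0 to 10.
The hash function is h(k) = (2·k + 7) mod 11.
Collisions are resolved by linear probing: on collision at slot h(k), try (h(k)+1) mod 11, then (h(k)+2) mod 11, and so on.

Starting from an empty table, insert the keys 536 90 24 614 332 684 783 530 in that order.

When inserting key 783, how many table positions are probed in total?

7

536 hashes to 1; slot 1 is free => place at 1.
90 hashes to 0; slot 0 is free => place at 0.
24 hashes to 0; 0,1 taken => place at 2.
614 hashes to 3; slot 3 is free => place at 3.
332 hashes to 0; 0,1,2,3 taken => place at 4.
684 hashes to 0; 0,1,2,3,4 taken => place at 5.
783 hashes to 0; 0,1,2,3,4,5 taken => place at 6.
530 hashes to 0; 0,1,2,3,4,5,6 taken => place at 7.
Table: [90, 536, 24, 614, 332, 684, 783, 530, -, -, -]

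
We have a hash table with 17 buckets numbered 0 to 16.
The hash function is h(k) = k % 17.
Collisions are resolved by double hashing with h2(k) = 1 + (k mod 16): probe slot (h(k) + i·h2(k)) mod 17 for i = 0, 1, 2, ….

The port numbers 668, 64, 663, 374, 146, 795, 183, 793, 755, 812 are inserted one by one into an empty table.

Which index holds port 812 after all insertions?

9

668 hashes to 5; slot 5 is free => place at 5.
64 hashes to 13; slot 13 is free => place at 13.
663 hashes to 0; slot 0 is free => place at 0.
374 hashes to 0, h2=7; 0 taken => place at 7.
146 hashes to 10; slot 10 is free => place at 10.
795 hashes to 13, h2=12; 13 taken => place at 8.
183 hashes to 13, h2=8; 13 taken => place at 4.
793 hashes to 11; slot 11 is free => place at 11.
755 hashes to 7, h2=4; 7,11 taken => place at 15.
812 hashes to 13, h2=13; 13 taken => place at 9.
Table: [663, —, —, —, 183, 668, —, 374, 795, 812, 146, 793, —, 64, —, 755, —]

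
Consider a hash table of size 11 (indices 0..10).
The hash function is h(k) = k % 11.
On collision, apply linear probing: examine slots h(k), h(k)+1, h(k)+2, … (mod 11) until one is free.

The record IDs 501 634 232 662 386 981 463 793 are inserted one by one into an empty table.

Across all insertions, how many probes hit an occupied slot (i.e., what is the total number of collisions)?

501: h=6 -> slot 6
634: h=7 -> slot 7
232: h=1 -> slot 1
662: h=2 -> slot 2
386: h=1, probe 1,2,3 -> slot 3
981: h=2, probe 2,3,4 -> slot 4
463: h=1, probe 1,2,3,4,5 -> slot 5
793: h=1, probe 1,2,3,4,5,6,7,8 -> slot 8
Table: [—, 232, 662, 386, 981, 463, 501, 634, 793, —, —]

15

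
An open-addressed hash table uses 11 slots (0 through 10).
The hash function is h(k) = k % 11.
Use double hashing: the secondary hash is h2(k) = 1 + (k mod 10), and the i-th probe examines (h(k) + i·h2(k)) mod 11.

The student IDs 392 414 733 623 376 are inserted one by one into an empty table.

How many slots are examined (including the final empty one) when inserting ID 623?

3

392: h=7 -> slot 7
414: h=7, h2=5, probe 7,1 -> slot 1
733: h=7, h2=4, probe 7,0 -> slot 0
623: h=7, h2=4, probe 7,0,4 -> slot 4
376: h=2 -> slot 2
Table: [733, 414, 376, ∅, 623, ∅, ∅, 392, ∅, ∅, ∅]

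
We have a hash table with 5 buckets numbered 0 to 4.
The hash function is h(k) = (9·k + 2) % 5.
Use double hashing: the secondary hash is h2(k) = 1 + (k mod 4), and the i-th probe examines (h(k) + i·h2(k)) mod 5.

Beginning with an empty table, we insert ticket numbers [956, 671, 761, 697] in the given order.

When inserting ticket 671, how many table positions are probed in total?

Insert 956: h=1, slot 1 empty → index 1.
Insert 671: h=1, h2=4, slot 1 occupied → index 0.
Insert 761: h=1, h2=2, slot 1 occupied → index 3.
Insert 697: h=0, h2=2, slot 0 occupied → index 2.
Table: [671, 956, 697, 761, .]

2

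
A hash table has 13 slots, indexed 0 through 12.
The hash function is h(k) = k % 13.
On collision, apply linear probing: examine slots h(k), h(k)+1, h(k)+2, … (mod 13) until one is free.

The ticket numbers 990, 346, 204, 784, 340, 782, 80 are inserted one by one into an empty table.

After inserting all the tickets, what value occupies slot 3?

990: h=2 -> slot 2
346: h=8 -> slot 8
204: h=9 -> slot 9
784: h=4 -> slot 4
340: h=2, probe 2,3 -> slot 3
782: h=2, probe 2,3,4,5 -> slot 5
80: h=2, probe 2,3,4,5,6 -> slot 6
Table: [_, _, 990, 340, 784, 782, 80, _, 346, 204, _, _, _]

340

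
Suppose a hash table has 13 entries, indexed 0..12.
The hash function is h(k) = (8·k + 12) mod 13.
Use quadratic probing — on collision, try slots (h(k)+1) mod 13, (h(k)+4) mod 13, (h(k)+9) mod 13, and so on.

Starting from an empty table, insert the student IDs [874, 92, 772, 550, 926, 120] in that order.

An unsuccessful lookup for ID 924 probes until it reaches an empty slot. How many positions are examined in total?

Insert 874: h=10, slot 10 empty → index 10.
Insert 92: h=7, slot 7 empty → index 7.
Insert 772: h=0, slot 0 empty → index 0.
Insert 550: h=5, slot 5 empty → index 5.
Insert 926: h=10, slot 10 occupied → index 11.
Insert 120: h=10, slots 10,11 occupied → index 1.
Table: [772, 120, —, —, —, 550, —, 92, —, —, 874, 926, —]
Lookup 924: h=7, probe 7,8 → slot 8 empty, not found.

2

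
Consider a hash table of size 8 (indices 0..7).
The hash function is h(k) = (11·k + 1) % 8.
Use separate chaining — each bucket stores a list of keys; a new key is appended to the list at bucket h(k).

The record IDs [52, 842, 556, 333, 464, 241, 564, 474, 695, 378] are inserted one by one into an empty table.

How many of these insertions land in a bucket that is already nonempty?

52 → bucket 5
842 → bucket 7
556 → bucket 5 (collision)
333 → bucket 0
464 → bucket 1
241 → bucket 4
564 → bucket 5 (collision)
474 → bucket 7 (collision)
695 → bucket 6
378 → bucket 7 (collision)
Final buckets:
0: 333
1: 464
2: _
3: _
4: 241
5: 52 -> 556 -> 564
6: 695
7: 842 -> 474 -> 378

4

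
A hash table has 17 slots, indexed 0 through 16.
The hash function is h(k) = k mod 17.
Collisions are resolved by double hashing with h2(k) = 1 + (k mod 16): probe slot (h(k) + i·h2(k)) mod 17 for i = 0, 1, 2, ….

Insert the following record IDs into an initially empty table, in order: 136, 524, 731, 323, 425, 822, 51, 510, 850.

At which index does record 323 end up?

Insert 136: h=0, slot 0 empty -> index 0.
Insert 524: h=14, slot 14 empty -> index 14.
Insert 731: h=0, h2=12, slot 0 occupied -> index 12.
Insert 323: h=0, h2=4, slot 0 occupied -> index 4.
Insert 425: h=0, h2=10, slot 0 occupied -> index 10.
Insert 822: h=6, slot 6 empty -> index 6.
Insert 51: h=0, h2=4, slots 0,4 occupied -> index 8.
Insert 510: h=0, h2=15, slot 0 occupied -> index 15.
Insert 850: h=0, h2=3, slot 0 occupied -> index 3.
Table: [136, ., ., 850, 323, ., 822, ., 51, ., 425, ., 731, ., 524, 510, .]

4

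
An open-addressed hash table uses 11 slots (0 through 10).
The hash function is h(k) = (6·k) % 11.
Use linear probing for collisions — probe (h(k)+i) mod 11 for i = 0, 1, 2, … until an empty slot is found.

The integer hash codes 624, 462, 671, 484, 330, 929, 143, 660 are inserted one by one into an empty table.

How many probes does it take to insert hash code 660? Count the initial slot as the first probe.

Insert 624: h=4, slot 4 empty -> index 4.
Insert 462: h=0, slot 0 empty -> index 0.
Insert 671: h=0, slot 0 occupied -> index 1.
Insert 484: h=0, slots 0,1 occupied -> index 2.
Insert 330: h=0, slots 0,1,2 occupied -> index 3.
Insert 929: h=8, slot 8 empty -> index 8.
Insert 143: h=0, slots 0,1,2,3,4 occupied -> index 5.
Insert 660: h=0, slots 0,1,2,3,4,5 occupied -> index 6.
Table: [462, 671, 484, 330, 624, 143, 660, —, 929, —, —]

7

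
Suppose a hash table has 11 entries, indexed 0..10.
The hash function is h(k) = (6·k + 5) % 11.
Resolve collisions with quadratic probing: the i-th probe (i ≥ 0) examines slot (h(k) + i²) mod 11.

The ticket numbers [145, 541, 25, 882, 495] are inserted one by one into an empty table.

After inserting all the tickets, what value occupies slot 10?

145: h=6 → slot 6
541: h=6, probe 6,7 → slot 7
25: h=1 → slot 1
882: h=6, probe 6,7,10 → slot 10
495: h=5 → slot 5
Table: [_, 25, _, _, _, 495, 145, 541, _, _, 882]

882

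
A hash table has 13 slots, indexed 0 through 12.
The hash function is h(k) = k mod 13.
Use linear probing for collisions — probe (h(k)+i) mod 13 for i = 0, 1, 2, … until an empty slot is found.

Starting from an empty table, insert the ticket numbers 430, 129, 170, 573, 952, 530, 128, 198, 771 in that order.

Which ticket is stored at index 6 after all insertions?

771

430 hashes to 1; slot 1 is free → place at 1.
129 hashes to 12; slot 12 is free → place at 12.
170 hashes to 1; 1 taken → place at 2.
573 hashes to 1; 1,2 taken → place at 3.
952 hashes to 3; 3 taken → place at 4.
530 hashes to 10; slot 10 is free → place at 10.
128 hashes to 11; slot 11 is free → place at 11.
198 hashes to 3; 3,4 taken → place at 5.
771 hashes to 4; 4,5 taken → place at 6.
Table: [., 430, 170, 573, 952, 198, 771, ., ., ., 530, 128, 129]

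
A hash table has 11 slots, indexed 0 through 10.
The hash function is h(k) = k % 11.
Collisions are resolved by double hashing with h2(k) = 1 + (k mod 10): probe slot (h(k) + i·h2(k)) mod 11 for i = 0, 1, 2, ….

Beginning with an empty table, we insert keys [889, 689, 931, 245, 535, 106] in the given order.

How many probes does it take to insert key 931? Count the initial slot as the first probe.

889: h=9 -> slot 9
689: h=7 -> slot 7
931: h=7, h2=2, probe 7,9,0 -> slot 0
245: h=3 -> slot 3
535: h=7, h2=6, probe 7,2 -> slot 2
106: h=7, h2=7, probe 7,3,10 -> slot 10
Table: [931, ., 535, 245, ., ., ., 689, ., 889, 106]

3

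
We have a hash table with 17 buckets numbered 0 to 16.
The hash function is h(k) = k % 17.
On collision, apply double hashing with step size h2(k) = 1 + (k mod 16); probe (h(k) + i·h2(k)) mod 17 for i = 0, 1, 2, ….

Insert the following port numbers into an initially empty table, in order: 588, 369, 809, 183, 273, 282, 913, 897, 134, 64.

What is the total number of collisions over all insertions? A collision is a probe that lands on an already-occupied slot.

8

Insert 588: h=10, slot 10 empty => index 10.
Insert 369: h=12, slot 12 empty => index 12.
Insert 809: h=10, h2=10, slot 10 occupied => index 3.
Insert 183: h=13, slot 13 empty => index 13.
Insert 273: h=1, slot 1 empty => index 1.
Insert 282: h=10, h2=11, slot 10 occupied => index 4.
Insert 913: h=12, h2=2, slot 12 occupied => index 14.
Insert 897: h=13, h2=2, slot 13 occupied => index 15.
Insert 134: h=15, h2=7, slot 15 occupied => index 5.
Insert 64: h=13, h2=1, slots 13,14,15 occupied => index 16.
Table: [-, 273, -, 809, 282, 134, -, -, -, -, 588, -, 369, 183, 913, 897, 64]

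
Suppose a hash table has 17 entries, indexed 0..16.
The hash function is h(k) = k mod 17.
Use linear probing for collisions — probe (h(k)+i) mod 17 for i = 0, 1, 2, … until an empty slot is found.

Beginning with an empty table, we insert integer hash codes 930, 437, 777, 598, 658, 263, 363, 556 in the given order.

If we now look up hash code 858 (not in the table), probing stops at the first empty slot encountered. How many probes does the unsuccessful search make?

Insert 930: h=12, slot 12 empty → index 12.
Insert 437: h=12, slot 12 occupied → index 13.
Insert 777: h=12, slots 12,13 occupied → index 14.
Insert 598: h=3, slot 3 empty → index 3.
Insert 658: h=12, slots 12,13,14 occupied → index 15.
Insert 263: h=8, slot 8 empty → index 8.
Insert 363: h=6, slot 6 empty → index 6.
Insert 556: h=12, slots 12,13,14,15 occupied → index 16.
Table: [., ., ., 598, ., ., 363, ., 263, ., ., ., 930, 437, 777, 658, 556]
Lookup 858: h=8, probe 8,9 → slot 9 empty, not found.

2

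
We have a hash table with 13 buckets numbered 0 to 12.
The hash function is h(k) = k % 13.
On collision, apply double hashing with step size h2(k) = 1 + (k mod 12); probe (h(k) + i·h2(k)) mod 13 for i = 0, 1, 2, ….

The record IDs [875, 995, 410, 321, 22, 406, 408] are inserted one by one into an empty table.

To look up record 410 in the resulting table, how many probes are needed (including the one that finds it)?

Insert 875: h=4, slot 4 empty -> index 4.
Insert 995: h=7, slot 7 empty -> index 7.
Insert 410: h=7, h2=3, slot 7 occupied -> index 10.
Insert 321: h=9, slot 9 empty -> index 9.
Insert 22: h=9, h2=11, slots 9,7 occupied -> index 5.
Insert 406: h=3, slot 3 empty -> index 3.
Insert 408: h=5, h2=1, slot 5 occupied -> index 6.
Table: [—, —, —, 406, 875, 22, 408, 995, —, 321, 410, —, —]
Lookup 410: h=7, h2=3, probe 7,10 → found at 10.

2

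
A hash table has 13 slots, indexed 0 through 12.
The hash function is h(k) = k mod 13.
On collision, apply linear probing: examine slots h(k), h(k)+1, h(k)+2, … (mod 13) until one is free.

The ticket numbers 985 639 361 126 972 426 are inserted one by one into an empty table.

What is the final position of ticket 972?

985 hashes to 10; slot 10 is free → place at 10.
639 hashes to 2; slot 2 is free → place at 2.
361 hashes to 10; 10 taken → place at 11.
126 hashes to 9; slot 9 is free → place at 9.
972 hashes to 10; 10,11 taken → place at 12.
426 hashes to 10; 10,11,12 taken → place at 0.
Table: [426, ∅, 639, ∅, ∅, ∅, ∅, ∅, ∅, 126, 985, 361, 972]

12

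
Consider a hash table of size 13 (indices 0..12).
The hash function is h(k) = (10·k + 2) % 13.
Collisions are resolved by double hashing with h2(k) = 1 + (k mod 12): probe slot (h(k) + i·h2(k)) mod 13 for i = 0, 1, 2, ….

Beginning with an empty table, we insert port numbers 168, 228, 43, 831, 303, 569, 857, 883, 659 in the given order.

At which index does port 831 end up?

168: h=5 -> slot 5
228: h=7 -> slot 7
43: h=3 -> slot 3
831: h=5, h2=4, probe 5,9 -> slot 9
303: h=3, h2=4, probe 3,7,11 -> slot 11
569: h=11, h2=6, probe 11,4 -> slot 4
857: h=5, h2=6, probe 5,11,4,10 -> slot 10
883: h=5, h2=8, probe 5,0 -> slot 0
659: h=1 -> slot 1
Table: [883, 659, _, 43, 569, 168, _, 228, _, 831, 857, 303, _]

9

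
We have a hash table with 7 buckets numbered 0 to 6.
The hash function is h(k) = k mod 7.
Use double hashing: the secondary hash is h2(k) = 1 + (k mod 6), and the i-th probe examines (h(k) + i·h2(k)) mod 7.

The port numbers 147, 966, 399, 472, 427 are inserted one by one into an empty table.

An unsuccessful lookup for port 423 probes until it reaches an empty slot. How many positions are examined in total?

5

147 hashes to 0; slot 0 is free => place at 0.
966 hashes to 0, h2=1; 0 taken => place at 1.
399 hashes to 0, h2=4; 0 taken => place at 4.
472 hashes to 3; slot 3 is free => place at 3.
427 hashes to 0, h2=2; 0 taken => place at 2.
Table: [147, 966, 427, 472, 399, ∅, ∅]
Lookup 423: h=3, h2=4, probe 3,0,4,1,5 → slot 5 empty, not found.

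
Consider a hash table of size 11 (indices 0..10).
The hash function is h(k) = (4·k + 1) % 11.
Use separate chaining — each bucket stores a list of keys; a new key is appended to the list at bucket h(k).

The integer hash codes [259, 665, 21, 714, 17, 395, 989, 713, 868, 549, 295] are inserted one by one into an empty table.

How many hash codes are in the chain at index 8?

Insert 259: h=3, bucket 3 empty -> new chain.
Insert 665: h=10, bucket 10 empty -> new chain.
Insert 21: h=8, bucket 8 empty -> new chain.
Insert 714: h=8, bucket 8 nonempty -> append to chain.
Insert 17: h=3, bucket 3 nonempty -> append to chain.
Insert 395: h=8, bucket 8 nonempty -> append to chain.
Insert 989: h=8, bucket 8 nonempty -> append to chain.
Insert 713: h=4, bucket 4 empty -> new chain.
Insert 868: h=8, bucket 8 nonempty -> append to chain.
Insert 549: h=8, bucket 8 nonempty -> append to chain.
Insert 295: h=4, bucket 4 nonempty -> append to chain.
Final buckets:
0: .
1: .
2: .
3: 259 -> 17
4: 713 -> 295
5: .
6: .
7: .
8: 21 -> 714 -> 395 -> 989 -> 868 -> 549
9: .
10: 665

6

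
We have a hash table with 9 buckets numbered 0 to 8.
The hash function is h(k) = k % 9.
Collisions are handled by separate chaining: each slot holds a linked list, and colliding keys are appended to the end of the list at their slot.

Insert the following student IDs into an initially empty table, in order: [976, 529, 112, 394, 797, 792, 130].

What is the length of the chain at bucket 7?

2

Insert 976: h=4, bucket 4 empty -> new chain.
Insert 529: h=7, bucket 7 empty -> new chain.
Insert 112: h=4, bucket 4 nonempty -> append to chain.
Insert 394: h=7, bucket 7 nonempty -> append to chain.
Insert 797: h=5, bucket 5 empty -> new chain.
Insert 792: h=0, bucket 0 empty -> new chain.
Insert 130: h=4, bucket 4 nonempty -> append to chain.
Final buckets:
0: 792
1: _
2: _
3: _
4: 976 -> 112 -> 130
5: 797
6: _
7: 529 -> 394
8: _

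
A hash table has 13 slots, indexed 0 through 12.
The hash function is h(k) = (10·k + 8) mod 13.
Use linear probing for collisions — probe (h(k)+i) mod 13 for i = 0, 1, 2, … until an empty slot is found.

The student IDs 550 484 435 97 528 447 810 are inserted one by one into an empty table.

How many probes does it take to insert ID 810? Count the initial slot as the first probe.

3

550 hashes to 9; slot 9 is free => place at 9.
484 hashes to 12; slot 12 is free => place at 12.
435 hashes to 3; slot 3 is free => place at 3.
97 hashes to 3; 3 taken => place at 4.
528 hashes to 10; slot 10 is free => place at 10.
447 hashes to 6; slot 6 is free => place at 6.
810 hashes to 9; 9,10 taken => place at 11.
Table: [∅, ∅, ∅, 435, 97, ∅, 447, ∅, ∅, 550, 528, 810, 484]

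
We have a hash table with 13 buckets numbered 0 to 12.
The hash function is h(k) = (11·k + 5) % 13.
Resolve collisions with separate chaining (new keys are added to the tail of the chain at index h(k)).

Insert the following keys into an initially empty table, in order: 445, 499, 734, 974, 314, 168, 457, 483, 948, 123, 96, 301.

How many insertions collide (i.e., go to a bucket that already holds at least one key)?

7

445 → bucket 12
499 → bucket 8
734 → bucket 6
974 → bucket 7
314 → bucket 1
168 → bucket 7 (collision)
457 → bucket 1 (collision)
483 → bucket 1 (collision)
948 → bucket 7 (collision)
123 → bucket 6 (collision)
96 → bucket 8 (collision)
301 → bucket 1 (collision)
Final buckets:
0: .
1: 314 -> 457 -> 483 -> 301
2: .
3: .
4: .
5: .
6: 734 -> 123
7: 974 -> 168 -> 948
8: 499 -> 96
9: .
10: .
11: .
12: 445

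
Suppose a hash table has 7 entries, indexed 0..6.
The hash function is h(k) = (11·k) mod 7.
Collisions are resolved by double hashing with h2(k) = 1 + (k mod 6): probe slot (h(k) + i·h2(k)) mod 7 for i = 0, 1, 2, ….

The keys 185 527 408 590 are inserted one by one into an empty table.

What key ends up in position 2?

185: h=5 → slot 5
527: h=1 → slot 1
408: h=1, h2=1, probe 1,2 → slot 2
590: h=1, h2=3, probe 1,4 → slot 4
Table: [_, 527, 408, _, 590, 185, _]

408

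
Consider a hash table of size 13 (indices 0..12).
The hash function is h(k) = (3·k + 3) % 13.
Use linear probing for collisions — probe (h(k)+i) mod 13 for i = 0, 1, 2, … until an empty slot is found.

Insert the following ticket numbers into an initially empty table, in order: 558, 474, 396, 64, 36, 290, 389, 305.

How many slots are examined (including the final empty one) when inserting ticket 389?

Insert 558: h=0, slot 0 empty -> index 0.
Insert 474: h=8, slot 8 empty -> index 8.
Insert 396: h=8, slot 8 occupied -> index 9.
Insert 64: h=0, slot 0 occupied -> index 1.
Insert 36: h=7, slot 7 empty -> index 7.
Insert 290: h=2, slot 2 empty -> index 2.
Insert 389: h=0, slots 0,1,2 occupied -> index 3.
Insert 305: h=8, slots 8,9 occupied -> index 10.
Table: [558, 64, 290, 389, ∅, ∅, ∅, 36, 474, 396, 305, ∅, ∅]

4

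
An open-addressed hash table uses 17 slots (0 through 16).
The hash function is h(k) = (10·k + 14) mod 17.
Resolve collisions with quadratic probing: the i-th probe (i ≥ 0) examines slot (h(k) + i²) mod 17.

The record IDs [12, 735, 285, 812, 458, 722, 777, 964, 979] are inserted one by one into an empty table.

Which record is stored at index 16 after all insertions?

777

12: h=15 -> slot 15
735: h=3 -> slot 3
285: h=8 -> slot 8
812: h=8, probe 8,9 -> slot 9
458: h=4 -> slot 4
722: h=9, probe 9,10 -> slot 10
777: h=15, probe 15,16 -> slot 16
964: h=15, probe 15,16,2 -> slot 2
979: h=12 -> slot 12
Table: [., ., 964, 735, 458, ., ., ., 285, 812, 722, ., 979, ., ., 12, 777]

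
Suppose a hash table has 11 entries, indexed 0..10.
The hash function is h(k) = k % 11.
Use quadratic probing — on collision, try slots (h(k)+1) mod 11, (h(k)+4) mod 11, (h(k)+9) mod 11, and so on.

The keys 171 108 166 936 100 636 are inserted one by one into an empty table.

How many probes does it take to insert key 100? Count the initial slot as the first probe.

171 hashes to 6; slot 6 is free => place at 6.
108 hashes to 9; slot 9 is free => place at 9.
166 hashes to 1; slot 1 is free => place at 1.
936 hashes to 1; 1 taken => place at 2.
100 hashes to 1; 1,2 taken => place at 5.
636 hashes to 9; 9 taken => place at 10.
Table: [-, 166, 936, -, -, 100, 171, -, -, 108, 636]

3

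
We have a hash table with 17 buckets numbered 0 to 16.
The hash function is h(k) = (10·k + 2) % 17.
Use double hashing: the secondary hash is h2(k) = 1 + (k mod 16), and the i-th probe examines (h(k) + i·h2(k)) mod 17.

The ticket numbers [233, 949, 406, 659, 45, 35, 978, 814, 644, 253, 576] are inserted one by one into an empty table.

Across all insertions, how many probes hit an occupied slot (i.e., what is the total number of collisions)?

233: h=3 -> slot 3
949: h=6 -> slot 6
406: h=16 -> slot 16
659: h=13 -> slot 13
45: h=10 -> slot 10
35: h=12 -> slot 12
978: h=7 -> slot 7
814: h=16, h2=15, probe 16,14 -> slot 14
644: h=16, h2=5, probe 16,4 -> slot 4
253: h=16, h2=14, probe 16,13,10,7,4,1 -> slot 1
576: h=16, h2=1, probe 16,0 -> slot 0
Table: [576, 253, ., 233, 644, ., 949, 978, ., ., 45, ., 35, 659, 814, ., 406]

8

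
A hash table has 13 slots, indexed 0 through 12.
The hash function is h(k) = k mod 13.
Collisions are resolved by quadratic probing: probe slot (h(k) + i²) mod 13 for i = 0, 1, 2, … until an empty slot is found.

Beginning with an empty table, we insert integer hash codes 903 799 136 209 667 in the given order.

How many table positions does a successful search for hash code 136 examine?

3

903 hashes to 6; slot 6 is free → place at 6.
799 hashes to 6; 6 taken → place at 7.
136 hashes to 6; 6,7 taken → place at 10.
209 hashes to 1; slot 1 is free → place at 1.
667 hashes to 4; slot 4 is free → place at 4.
Table: [_, 209, _, _, 667, _, 903, 799, _, _, 136, _, _]
Lookup 136: h=6, probe 6,7,10 → found at 10.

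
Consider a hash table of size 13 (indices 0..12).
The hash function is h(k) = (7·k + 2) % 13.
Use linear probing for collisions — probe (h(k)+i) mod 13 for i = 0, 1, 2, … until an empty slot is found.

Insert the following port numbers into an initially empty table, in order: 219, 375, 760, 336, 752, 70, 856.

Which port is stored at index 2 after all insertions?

375

219 hashes to 1; slot 1 is free → place at 1.
375 hashes to 1; 1 taken → place at 2.
760 hashes to 5; slot 5 is free → place at 5.
336 hashes to 1; 1,2 taken → place at 3.
752 hashes to 1; 1,2,3 taken → place at 4.
70 hashes to 11; slot 11 is free → place at 11.
856 hashes to 1; 1,2,3,4,5 taken → place at 6.
Table: [-, 219, 375, 336, 752, 760, 856, -, -, -, -, 70, -]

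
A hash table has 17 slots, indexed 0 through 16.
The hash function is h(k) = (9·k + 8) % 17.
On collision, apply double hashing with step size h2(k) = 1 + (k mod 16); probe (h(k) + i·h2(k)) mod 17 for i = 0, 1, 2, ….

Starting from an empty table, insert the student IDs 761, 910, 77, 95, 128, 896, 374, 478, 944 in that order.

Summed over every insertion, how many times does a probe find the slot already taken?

Insert 761: h=6, slot 6 empty => index 6.
Insert 910: h=4, slot 4 empty => index 4.
Insert 77: h=4, h2=14, slot 4 occupied => index 1.
Insert 95: h=13, slot 13 empty => index 13.
Insert 128: h=4, h2=1, slot 4 occupied => index 5.
Insert 896: h=14, slot 14 empty => index 14.
Insert 374: h=8, slot 8 empty => index 8.
Insert 478: h=9, slot 9 empty => index 9.
Insert 944: h=4, h2=1, slots 4,5,6 occupied => index 7.
Table: [., 77, ., ., 910, 128, 761, 944, 374, 478, ., ., ., 95, 896, ., .]

5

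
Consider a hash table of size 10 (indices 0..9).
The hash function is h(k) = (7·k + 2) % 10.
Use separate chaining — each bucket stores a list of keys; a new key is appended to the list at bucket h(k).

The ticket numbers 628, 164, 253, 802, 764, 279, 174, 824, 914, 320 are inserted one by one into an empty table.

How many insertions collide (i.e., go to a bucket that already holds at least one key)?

4

628 -> bucket 8
164 -> bucket 0
253 -> bucket 3
802 -> bucket 6
764 -> bucket 0 (collision)
279 -> bucket 5
174 -> bucket 0 (collision)
824 -> bucket 0 (collision)
914 -> bucket 0 (collision)
320 -> bucket 2
Final buckets:
0: 164 -> 764 -> 174 -> 824 -> 914
1: _
2: 320
3: 253
4: _
5: 279
6: 802
7: _
8: 628
9: _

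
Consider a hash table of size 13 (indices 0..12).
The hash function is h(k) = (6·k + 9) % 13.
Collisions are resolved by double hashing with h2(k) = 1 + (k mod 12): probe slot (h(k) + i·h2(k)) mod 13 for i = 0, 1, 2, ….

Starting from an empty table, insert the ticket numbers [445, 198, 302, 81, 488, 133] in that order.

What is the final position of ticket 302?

Insert 445: h=1, slot 1 empty → index 1.
Insert 198: h=1, h2=7, slot 1 occupied → index 8.
Insert 302: h=1, h2=3, slot 1 occupied → index 4.
Insert 81: h=1, h2=10, slot 1 occupied → index 11.
Insert 488: h=12, slot 12 empty → index 12.
Insert 133: h=1, h2=2, slot 1 occupied → index 3.
Table: [∅, 445, ∅, 133, 302, ∅, ∅, ∅, 198, ∅, ∅, 81, 488]

4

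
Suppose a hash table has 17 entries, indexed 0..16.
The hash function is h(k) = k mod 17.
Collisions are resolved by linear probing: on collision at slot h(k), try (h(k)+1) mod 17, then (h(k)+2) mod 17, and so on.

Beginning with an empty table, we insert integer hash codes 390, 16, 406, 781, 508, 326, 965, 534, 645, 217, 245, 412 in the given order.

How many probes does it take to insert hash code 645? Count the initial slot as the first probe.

6

390: h=16 => slot 16
16: h=16, probe 16,0 => slot 0
406: h=15 => slot 15
781: h=16, probe 16,0,1 => slot 1
508: h=15, probe 15,16,0,1,2 => slot 2
326: h=3 => slot 3
965: h=13 => slot 13
534: h=7 => slot 7
645: h=16, probe 16,0,1,2,3,4 => slot 4
217: h=13, probe 13,14 => slot 14
245: h=7, probe 7,8 => slot 8
412: h=4, probe 4,5 => slot 5
Table: [16, 781, 508, 326, 645, 412, —, 534, 245, —, —, —, —, 965, 217, 406, 390]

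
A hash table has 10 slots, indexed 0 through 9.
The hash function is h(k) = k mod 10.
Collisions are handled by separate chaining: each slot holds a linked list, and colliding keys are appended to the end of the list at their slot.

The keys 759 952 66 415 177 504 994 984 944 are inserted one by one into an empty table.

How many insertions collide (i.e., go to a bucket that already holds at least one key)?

Insert 759: h=9, bucket 9 empty -> new chain.
Insert 952: h=2, bucket 2 empty -> new chain.
Insert 66: h=6, bucket 6 empty -> new chain.
Insert 415: h=5, bucket 5 empty -> new chain.
Insert 177: h=7, bucket 7 empty -> new chain.
Insert 504: h=4, bucket 4 empty -> new chain.
Insert 994: h=4, bucket 4 nonempty -> append to chain.
Insert 984: h=4, bucket 4 nonempty -> append to chain.
Insert 944: h=4, bucket 4 nonempty -> append to chain.
Final buckets:
0: —
1: —
2: 952
3: —
4: 504 -> 994 -> 984 -> 944
5: 415
6: 66
7: 177
8: —
9: 759

3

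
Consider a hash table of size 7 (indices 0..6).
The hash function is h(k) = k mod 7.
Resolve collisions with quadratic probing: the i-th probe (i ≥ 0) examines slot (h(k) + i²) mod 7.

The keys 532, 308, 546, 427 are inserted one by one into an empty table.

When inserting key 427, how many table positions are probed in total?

4

532: h=0 => slot 0
308: h=0, probe 0,1 => slot 1
546: h=0, probe 0,1,4 => slot 4
427: h=0, probe 0,1,4,2 => slot 2
Table: [532, 308, 427, -, 546, -, -]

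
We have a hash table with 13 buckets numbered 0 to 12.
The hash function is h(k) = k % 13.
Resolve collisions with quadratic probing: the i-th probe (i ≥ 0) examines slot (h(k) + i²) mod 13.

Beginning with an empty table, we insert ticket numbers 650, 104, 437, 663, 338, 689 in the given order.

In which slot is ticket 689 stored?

3

650: h=0 => slot 0
104: h=0, probe 0,1 => slot 1
437: h=8 => slot 8
663: h=0, probe 0,1,4 => slot 4
338: h=0, probe 0,1,4,9 => slot 9
689: h=0, probe 0,1,4,9,3 => slot 3
Table: [650, 104, -, 689, 663, -, -, -, 437, 338, -, -, -]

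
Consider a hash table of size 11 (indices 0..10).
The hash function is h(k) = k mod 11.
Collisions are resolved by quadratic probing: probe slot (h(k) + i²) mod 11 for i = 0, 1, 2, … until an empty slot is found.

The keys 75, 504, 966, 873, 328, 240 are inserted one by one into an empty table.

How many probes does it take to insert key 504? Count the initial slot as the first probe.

2

75 hashes to 9; slot 9 is free → place at 9.
504 hashes to 9; 9 taken → place at 10.
966 hashes to 9; 9,10 taken → place at 2.
873 hashes to 4; slot 4 is free → place at 4.
328 hashes to 9; 9,10,2 taken → place at 7.
240 hashes to 9; 9,10,2,7 taken → place at 3.
Table: [., ., 966, 240, 873, ., ., 328, ., 75, 504]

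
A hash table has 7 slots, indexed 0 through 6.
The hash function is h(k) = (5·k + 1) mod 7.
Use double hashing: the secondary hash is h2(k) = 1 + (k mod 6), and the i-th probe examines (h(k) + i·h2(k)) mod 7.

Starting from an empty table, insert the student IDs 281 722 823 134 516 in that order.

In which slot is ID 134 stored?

5

281 hashes to 6; slot 6 is free -> place at 6.
722 hashes to 6, h2=3; 6 taken -> place at 2.
823 hashes to 0; slot 0 is free -> place at 0.
134 hashes to 6, h2=3; 6,2 taken -> place at 5.
516 hashes to 5, h2=1; 5,6,0 taken -> place at 1.
Table: [823, 516, 722, _, _, 134, 281]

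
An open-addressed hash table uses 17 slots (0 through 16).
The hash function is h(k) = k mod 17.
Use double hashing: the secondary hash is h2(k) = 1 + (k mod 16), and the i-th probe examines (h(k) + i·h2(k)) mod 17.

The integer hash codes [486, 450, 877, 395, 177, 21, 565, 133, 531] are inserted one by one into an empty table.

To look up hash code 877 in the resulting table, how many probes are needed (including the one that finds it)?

2

486 hashes to 10; slot 10 is free => place at 10.
450 hashes to 8; slot 8 is free => place at 8.
877 hashes to 10, h2=14; 10 taken => place at 7.
395 hashes to 4; slot 4 is free => place at 4.
177 hashes to 7, h2=2; 7 taken => place at 9.
21 hashes to 4, h2=6; 4,10 taken => place at 16.
565 hashes to 4, h2=6; 4,10,16 taken => place at 5.
133 hashes to 14; slot 14 is free => place at 14.
531 hashes to 4, h2=4; 4,8 taken => place at 12.
Table: [-, -, -, -, 395, 565, -, 877, 450, 177, 486, -, 531, -, 133, -, 21]
Lookup 877: h=10, h2=14, probe 10,7 → found at 7.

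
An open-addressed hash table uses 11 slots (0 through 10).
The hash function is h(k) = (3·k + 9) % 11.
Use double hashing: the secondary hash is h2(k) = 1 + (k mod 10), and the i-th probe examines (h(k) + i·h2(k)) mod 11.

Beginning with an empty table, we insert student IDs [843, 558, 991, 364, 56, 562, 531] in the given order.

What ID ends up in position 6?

843: h=8 → slot 8
558: h=0 → slot 0
991: h=1 → slot 1
364: h=1, h2=5, probe 1,6 → slot 6
56: h=1, h2=7, probe 1,8,4 → slot 4
562: h=1, h2=3, probe 1,4,7 → slot 7
531: h=7, h2=2, probe 7,9 → slot 9
Table: [558, 991, —, —, 56, —, 364, 562, 843, 531, —]

364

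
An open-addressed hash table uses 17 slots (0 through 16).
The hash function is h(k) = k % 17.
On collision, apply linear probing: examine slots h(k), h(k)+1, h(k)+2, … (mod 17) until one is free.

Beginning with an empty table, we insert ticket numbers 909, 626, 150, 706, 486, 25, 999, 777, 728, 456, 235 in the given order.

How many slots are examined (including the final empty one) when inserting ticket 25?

4

909: h=8 => slot 8
626: h=14 => slot 14
150: h=14, probe 14,15 => slot 15
706: h=9 => slot 9
486: h=10 => slot 10
25: h=8, probe 8,9,10,11 => slot 11
999: h=13 => slot 13
777: h=12 => slot 12
728: h=14, probe 14,15,16 => slot 16
456: h=14, probe 14,15,16,0 => slot 0
235: h=14, probe 14,15,16,0,1 => slot 1
Table: [456, 235, ∅, ∅, ∅, ∅, ∅, ∅, 909, 706, 486, 25, 777, 999, 626, 150, 728]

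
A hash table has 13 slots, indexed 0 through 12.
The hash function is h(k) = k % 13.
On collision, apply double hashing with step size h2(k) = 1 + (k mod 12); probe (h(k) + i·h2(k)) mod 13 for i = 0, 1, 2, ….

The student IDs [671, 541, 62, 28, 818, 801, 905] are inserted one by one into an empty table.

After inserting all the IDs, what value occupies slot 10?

671 hashes to 8; slot 8 is free → place at 8.
541 hashes to 8, h2=2; 8 taken → place at 10.
62 hashes to 10, h2=3; 10 taken → place at 0.
28 hashes to 2; slot 2 is free → place at 2.
818 hashes to 12; slot 12 is free → place at 12.
801 hashes to 8, h2=10; 8 taken → place at 5.
905 hashes to 8, h2=6; 8 taken → place at 1.
Table: [62, 905, 28, ∅, ∅, 801, ∅, ∅, 671, ∅, 541, ∅, 818]

541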